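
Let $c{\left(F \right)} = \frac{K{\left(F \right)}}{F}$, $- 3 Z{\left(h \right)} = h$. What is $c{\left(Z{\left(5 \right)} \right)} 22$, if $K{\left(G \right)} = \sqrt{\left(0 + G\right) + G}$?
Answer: $- \frac{22 i \sqrt{30}}{5} \approx - 24.1 i$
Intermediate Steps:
$Z{\left(h \right)} = - \frac{h}{3}$
$K{\left(G \right)} = \sqrt{2} \sqrt{G}$ ($K{\left(G \right)} = \sqrt{G + G} = \sqrt{2 G} = \sqrt{2} \sqrt{G}$)
$c{\left(F \right)} = \frac{\sqrt{2}}{\sqrt{F}}$ ($c{\left(F \right)} = \frac{\sqrt{2} \sqrt{F}}{F} = \frac{\sqrt{2}}{\sqrt{F}}$)
$c{\left(Z{\left(5 \right)} \right)} 22 = \frac{\sqrt{2}}{\frac{1}{3} i \sqrt{15}} \cdot 22 = \sqrt{2} \left(- \frac{i \sqrt{15}}{5}\right) 22 = - \frac{i \sqrt{30}}{5} \cdot 22 = - \frac{22 i \sqrt{30}}{5}$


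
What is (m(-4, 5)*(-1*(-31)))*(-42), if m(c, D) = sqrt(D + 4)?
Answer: -3906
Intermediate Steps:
m(c, D) = sqrt(4 + D)
(m(-4, 5)*(-1*(-31)))*(-42) = (sqrt(4 + 5)*(-1*(-31)))*(-42) = (sqrt(9)*31)*(-42) = (3*31)*(-42) = 93*(-42) = -3906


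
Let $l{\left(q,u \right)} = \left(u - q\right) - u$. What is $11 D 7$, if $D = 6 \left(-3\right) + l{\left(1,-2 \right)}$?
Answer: $-1463$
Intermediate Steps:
$l{\left(q,u \right)} = - q$
$D = -19$ ($D = 6 \left(-3\right) - 1 = -18 - 1 = -19$)
$11 D 7 = 11 \left(-19\right) 7 = \left(-209\right) 7 = -1463$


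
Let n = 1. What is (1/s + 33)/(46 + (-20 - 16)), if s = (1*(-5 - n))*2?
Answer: 79/24 ≈ 3.2917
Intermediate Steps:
s = -12 (s = (1*(-5 - 1*1))*2 = (1*(-5 - 1))*2 = (1*(-6))*2 = -6*2 = -12)
(1/s + 33)/(46 + (-20 - 16)) = (1/(-12) + 33)/(46 + (-20 - 16)) = (-1/12 + 33)/(46 - 36) = (395/12)/10 = (⅒)*(395/12) = 79/24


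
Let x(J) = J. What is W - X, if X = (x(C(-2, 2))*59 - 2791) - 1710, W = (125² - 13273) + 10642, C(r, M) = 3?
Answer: 17318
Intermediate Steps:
W = 12994 (W = (15625 - 13273) + 10642 = 2352 + 10642 = 12994)
X = -4324 (X = (3*59 - 2791) - 1710 = (177 - 2791) - 1710 = -2614 - 1710 = -4324)
W - X = 12994 - 1*(-4324) = 12994 + 4324 = 17318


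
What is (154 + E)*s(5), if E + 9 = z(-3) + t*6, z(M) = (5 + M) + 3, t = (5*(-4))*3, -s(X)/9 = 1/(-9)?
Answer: -210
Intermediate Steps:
s(X) = 1 (s(X) = -9/(-9) = -9*(-1)/9 = -9*(-1/9) = 1)
t = -60 (t = -20*3 = -60)
z(M) = 8 + M
E = -364 (E = -9 + ((8 - 3) - 60*6) = -9 + (5 - 360) = -9 - 355 = -364)
(154 + E)*s(5) = (154 - 364)*1 = -210*1 = -210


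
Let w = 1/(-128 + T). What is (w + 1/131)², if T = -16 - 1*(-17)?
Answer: 16/276789769 ≈ 5.7806e-8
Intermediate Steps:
T = 1 (T = -16 + 17 = 1)
w = -1/127 (w = 1/(-128 + 1) = 1/(-127) = -1/127 ≈ -0.0078740)
(w + 1/131)² = (-1/127 + 1/131)² = (-4/16637)² = 16/276789769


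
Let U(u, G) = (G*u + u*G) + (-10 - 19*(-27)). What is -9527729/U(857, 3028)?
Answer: -9527729/5190495 ≈ -1.8356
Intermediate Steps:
U(u, G) = 503 + 2*G*u (U(u, G) = (G*u + G*u) + (-10 + 513) = 2*G*u + 503 = 503 + 2*G*u)
-9527729/U(857, 3028) = -9527729/(503 + 2*3028*857) = -9527729/(503 + 5189992) = -9527729/5190495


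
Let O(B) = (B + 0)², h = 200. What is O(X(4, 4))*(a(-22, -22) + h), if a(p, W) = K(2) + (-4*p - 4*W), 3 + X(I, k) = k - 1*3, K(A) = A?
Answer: 1512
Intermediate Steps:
X(I, k) = -6 + k (X(I, k) = -3 + (k - 1*3) = -3 + (k - 3) = -3 + (-3 + k) = -6 + k)
a(p, W) = 2 - 4*W - 4*p (a(p, W) = 2 + (-4*p - 4*W) = 2 + (-4*W - 4*p) = 2 - 4*W - 4*p)
O(B) = B²
O(X(4, 4))*(a(-22, -22) + h) = (-6 + 4)²*((2 - 4*(-22) - 4*(-22)) + 200) = (-2)²*((2 + 88 + 88) + 200) = 4*(178 + 200) = 4*378 = 1512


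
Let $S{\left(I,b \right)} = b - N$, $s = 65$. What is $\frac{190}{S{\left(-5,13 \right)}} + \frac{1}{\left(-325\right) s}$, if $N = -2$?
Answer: $\frac{802747}{63375} \approx 12.667$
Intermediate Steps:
$S{\left(I,b \right)} = 2 + b$ ($S{\left(I,b \right)} = b - -2 = b + 2 = 2 + b$)
$\frac{190}{S{\left(-5,13 \right)}} + \frac{1}{\left(-325\right) s} = \frac{190}{2 + 13} + \frac{1}{\left(-325\right) 65} = \frac{190}{15} - \frac{1}{21125} = 190 \cdot \frac{1}{15} - \frac{1}{21125} = \frac{38}{3} - \frac{1}{21125} = \frac{802747}{63375}$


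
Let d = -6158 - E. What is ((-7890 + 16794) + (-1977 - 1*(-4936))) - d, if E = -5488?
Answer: 12533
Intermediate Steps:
d = -670 (d = -6158 - 1*(-5488) = -6158 + 5488 = -670)
((-7890 + 16794) + (-1977 - 1*(-4936))) - d = ((-7890 + 16794) + (-1977 - 1*(-4936))) - 1*(-670) = (8904 + (-1977 + 4936)) + 670 = (8904 + 2959) + 670 = 11863 + 670 = 12533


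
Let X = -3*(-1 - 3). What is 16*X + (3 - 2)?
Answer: 193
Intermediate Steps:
X = 12 (X = -3*(-4) = 12)
16*X + (3 - 2) = 16*12 + (3 - 2) = 192 + 1 = 193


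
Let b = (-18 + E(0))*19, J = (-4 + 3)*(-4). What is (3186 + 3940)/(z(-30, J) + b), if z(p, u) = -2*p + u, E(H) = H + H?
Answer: -3563/139 ≈ -25.633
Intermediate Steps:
E(H) = 2*H
J = 4 (J = -1*(-4) = 4)
b = -342 (b = (-18 + 2*0)*19 = (-18 + 0)*19 = -18*19 = -342)
z(p, u) = u - 2*p
(3186 + 3940)/(z(-30, J) + b) = (3186 + 3940)/((4 - 2*(-30)) - 342) = 7126/((4 + 60) - 342) = 7126/(64 - 342) = 7126/(-278) = 7126*(-1/278) = -3563/139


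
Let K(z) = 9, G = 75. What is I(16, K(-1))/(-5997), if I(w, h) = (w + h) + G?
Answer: -100/5997 ≈ -0.016675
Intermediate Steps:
I(w, h) = 75 + h + w (I(w, h) = (w + h) + 75 = (h + w) + 75 = 75 + h + w)
I(16, K(-1))/(-5997) = (75 + 9 + 16)/(-5997) = 100*(-1/5997) = -100/5997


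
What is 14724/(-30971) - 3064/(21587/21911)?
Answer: -2079565347172/668570977 ≈ -3110.5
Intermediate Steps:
14724/(-30971) - 3064/(21587/21911) = 14724*(-1/30971) - 3064/(21587*(1/21911)) = -14724/30971 - 3064/21587/21911 = -14724/30971 - 3064*21911/21587 = -14724/30971 - 67135304/21587 = -2079565347172/668570977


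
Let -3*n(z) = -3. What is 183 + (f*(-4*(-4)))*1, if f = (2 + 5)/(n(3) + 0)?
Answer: 295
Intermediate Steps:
n(z) = 1 (n(z) = -⅓*(-3) = 1)
f = 7 (f = (2 + 5)/(1 + 0) = 7/1 = 7*1 = 7)
183 + (f*(-4*(-4)))*1 = 183 + (7*(-4*(-4)))*1 = 183 + (7*16)*1 = 183 + 112*1 = 183 + 112 = 295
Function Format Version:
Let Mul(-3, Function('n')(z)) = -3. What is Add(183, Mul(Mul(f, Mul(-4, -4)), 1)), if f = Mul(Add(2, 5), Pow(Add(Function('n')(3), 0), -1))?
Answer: 295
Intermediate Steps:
Function('n')(z) = 1 (Function('n')(z) = Mul(Rational(-1, 3), -3) = 1)
f = 7 (f = Mul(Add(2, 5), Pow(Add(1, 0), -1)) = Mul(7, Pow(1, -1)) = Mul(7, 1) = 7)
Add(183, Mul(Mul(f, Mul(-4, -4)), 1)) = Add(183, Mul(Mul(7, Mul(-4, -4)), 1)) = Add(183, Mul(Mul(7, 16), 1)) = Add(183, Mul(112, 1)) = Add(183, 112) = 295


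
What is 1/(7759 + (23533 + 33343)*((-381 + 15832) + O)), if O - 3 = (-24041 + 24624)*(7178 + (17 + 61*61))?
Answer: 1/362839425991 ≈ 2.7560e-12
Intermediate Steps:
O = 6364031 (O = 3 + (-24041 + 24624)*(7178 + (17 + 61*61)) = 3 + 583*(7178 + (17 + 3721)) = 3 + 583*(7178 + 3738) = 3 + 583*10916 = 3 + 6364028 = 6364031)
1/(7759 + (23533 + 33343)*((-381 + 15832) + O)) = 1/(7759 + (23533 + 33343)*((-381 + 15832) + 6364031)) = 1/(7759 + 56876*(15451 + 6364031)) = 1/(7759 + 56876*6379482) = 1/(7759 + 362839418232) = 1/362839425991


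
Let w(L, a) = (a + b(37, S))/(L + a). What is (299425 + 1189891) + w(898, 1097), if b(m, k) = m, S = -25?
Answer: 141485074/95 ≈ 1.4893e+6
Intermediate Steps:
w(L, a) = (37 + a)/(L + a) (w(L, a) = (a + 37)/(L + a) = (37 + a)/(L + a))
(299425 + 1189891) + w(898, 1097) = (299425 + 1189891) + (37 + 1097)/(898 + 1097) = 1489316 + 1134/1995 = 1489316 + (1/1995)*1134 = 1489316 + 54/95 = 141485074/95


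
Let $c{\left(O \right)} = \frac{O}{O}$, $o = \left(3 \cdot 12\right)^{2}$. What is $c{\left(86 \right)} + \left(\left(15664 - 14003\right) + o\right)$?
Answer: $2958$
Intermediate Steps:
$o = 1296$ ($o = 36^{2} = 1296$)
$c{\left(O \right)} = 1$
$c{\left(86 \right)} + \left(\left(15664 - 14003\right) + o\right) = 1 + \left(\left(15664 - 14003\right) + 1296\right) = 1 + \left(1661 + 1296\right) = 1 + 2957 = 2958$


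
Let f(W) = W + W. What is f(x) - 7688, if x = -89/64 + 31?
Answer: -244121/32 ≈ -7628.8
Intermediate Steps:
x = 1895/64 (x = -89*1/64 + 31 = -89/64 + 31 = 1895/64 ≈ 29.609)
f(W) = 2*W
f(x) - 7688 = 2*(1895/64) - 7688 = 1895/32 - 7688 = -244121/32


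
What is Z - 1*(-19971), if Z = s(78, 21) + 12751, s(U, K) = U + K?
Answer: 32821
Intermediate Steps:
s(U, K) = K + U
Z = 12850 (Z = (21 + 78) + 12751 = 99 + 12751 = 12850)
Z - 1*(-19971) = 12850 - 1*(-19971) = 12850 + 19971 = 32821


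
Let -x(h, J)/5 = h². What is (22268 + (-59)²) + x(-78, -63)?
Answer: -4671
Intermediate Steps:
x(h, J) = -5*h²
(22268 + (-59)²) + x(-78, -63) = (22268 + (-59)²) - 5*(-78)² = (22268 + 3481) - 5*6084 = 25749 - 30420 = -4671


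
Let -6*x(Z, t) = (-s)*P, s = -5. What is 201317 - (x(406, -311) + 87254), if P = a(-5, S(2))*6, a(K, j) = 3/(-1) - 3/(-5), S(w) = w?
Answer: 114051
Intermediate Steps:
a(K, j) = -12/5 (a(K, j) = 3*(-1) - 3*(-1/5) = -3 + 3/5 = -12/5)
P = -72/5 (P = -12/5*6 = -72/5 ≈ -14.400)
x(Z, t) = 12 (x(Z, t) = -(-1*(-5))*(-72)/(6*5) = -5*(-72)/(6*5) = -1/6*(-72) = 12)
201317 - (x(406, -311) + 87254) = 201317 - (12 + 87254) = 201317 - 1*87266 = 201317 - 87266 = 114051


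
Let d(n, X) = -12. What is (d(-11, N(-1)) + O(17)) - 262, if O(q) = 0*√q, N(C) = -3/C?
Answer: -274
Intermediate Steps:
O(q) = 0
(d(-11, N(-1)) + O(17)) - 262 = (-12 + 0) - 262 = -12 - 262 = -274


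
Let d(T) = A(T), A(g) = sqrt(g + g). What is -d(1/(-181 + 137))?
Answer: -I*sqrt(22)/22 ≈ -0.2132*I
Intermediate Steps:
A(g) = sqrt(2)*sqrt(g) (A(g) = sqrt(2*g) = sqrt(2)*sqrt(g))
d(T) = sqrt(2)*sqrt(T)
-d(1/(-181 + 137)) = -sqrt(2)*sqrt(1/(-181 + 137)) = -sqrt(2)*sqrt(1/(-44)) = -sqrt(2)*sqrt(-1/44) = -sqrt(2)*I*sqrt(11)/22 = -I*sqrt(22)/22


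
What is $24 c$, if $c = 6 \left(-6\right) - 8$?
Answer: $-1056$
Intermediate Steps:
$c = -44$ ($c = -36 - 8 = -44$)
$24 c = 24 \left(-44\right) = -1056$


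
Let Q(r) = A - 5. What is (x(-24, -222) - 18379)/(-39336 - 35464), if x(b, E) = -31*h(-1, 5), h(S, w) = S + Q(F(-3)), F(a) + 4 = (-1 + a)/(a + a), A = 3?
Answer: 9143/37400 ≈ 0.24447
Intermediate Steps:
F(a) = -4 + (-1 + a)/(2*a) (F(a) = -4 + (-1 + a)/(a + a) = -4 + (-1 + a)/((2*a)) = -4 + (-1 + a)*(1/(2*a)) = -4 + (-1 + a)/(2*a))
Q(r) = -2 (Q(r) = 3 - 5 = -2)
h(S, w) = -2 + S (h(S, w) = S - 2 = -2 + S)
x(b, E) = 93 (x(b, E) = -31*(-2 - 1) = -31*(-3) = 93)
(x(-24, -222) - 18379)/(-39336 - 35464) = (93 - 18379)/(-39336 - 35464) = -18286/(-74800) = -18286*(-1/74800) = 9143/37400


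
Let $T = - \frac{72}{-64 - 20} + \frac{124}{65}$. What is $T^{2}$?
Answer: $\frac{1582564}{207025} \approx 7.6443$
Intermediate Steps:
$T = \frac{1258}{455}$ ($T = - \frac{72}{-64 - 20} + 124 \cdot \frac{1}{65} = - \frac{72}{-84} + \frac{124}{65} = \left(-72\right) \left(- \frac{1}{84}\right) + \frac{124}{65} = \frac{6}{7} + \frac{124}{65} = \frac{1258}{455} \approx 2.7648$)
$T^{2} = \left(\frac{1258}{455}\right)^{2} = \frac{1582564}{207025}$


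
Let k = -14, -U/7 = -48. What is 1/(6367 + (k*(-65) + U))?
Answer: 1/7613 ≈ 0.00013135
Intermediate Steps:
U = 336 (U = -7*(-48) = 336)
1/(6367 + (k*(-65) + U)) = 1/(6367 + (-14*(-65) + 336)) = 1/(6367 + (910 + 336)) = 1/(6367 + 1246) = 1/7613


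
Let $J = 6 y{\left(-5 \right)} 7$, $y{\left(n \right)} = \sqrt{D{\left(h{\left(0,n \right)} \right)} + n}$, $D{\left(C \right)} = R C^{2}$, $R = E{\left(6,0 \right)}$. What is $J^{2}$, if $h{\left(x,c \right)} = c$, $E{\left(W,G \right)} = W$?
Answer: $255780$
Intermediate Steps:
$R = 6$
$D{\left(C \right)} = 6 C^{2}$
$y{\left(n \right)} = \sqrt{n + 6 n^{2}}$ ($y{\left(n \right)} = \sqrt{6 n^{2} + n} = \sqrt{n + 6 n^{2}}$)
$J = 42 \sqrt{145}$ ($J = 6 \sqrt{- 5 \left(1 + 6 \left(-5\right)\right)} 7 = 6 \sqrt{- 5 \left(1 - 30\right)} 7 = 6 \sqrt{\left(-5\right) \left(-29\right)} 7 = 6 \sqrt{145} \cdot 7 = 42 \sqrt{145} \approx 505.75$)
$J^{2} = \left(42 \sqrt{145}\right)^{2} = 255780$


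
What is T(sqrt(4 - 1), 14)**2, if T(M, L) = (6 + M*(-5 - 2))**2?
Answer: 54657 - 30744*sqrt(3) ≈ 1406.8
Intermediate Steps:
T(M, L) = (6 - 7*M)**2 (T(M, L) = (6 + M*(-7))**2 = (6 - 7*M)**2)
T(sqrt(4 - 1), 14)**2 = ((-6 + 7*sqrt(4 - 1))**2)**2 = ((-6 + 7*sqrt(3))**2)**2 = (-6 + 7*sqrt(3))**4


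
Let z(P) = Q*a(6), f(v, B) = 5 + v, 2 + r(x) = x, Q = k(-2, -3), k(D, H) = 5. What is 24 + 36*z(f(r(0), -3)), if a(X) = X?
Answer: 1104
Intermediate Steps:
Q = 5
r(x) = -2 + x
z(P) = 30 (z(P) = 5*6 = 30)
24 + 36*z(f(r(0), -3)) = 24 + 36*30 = 24 + 1080 = 1104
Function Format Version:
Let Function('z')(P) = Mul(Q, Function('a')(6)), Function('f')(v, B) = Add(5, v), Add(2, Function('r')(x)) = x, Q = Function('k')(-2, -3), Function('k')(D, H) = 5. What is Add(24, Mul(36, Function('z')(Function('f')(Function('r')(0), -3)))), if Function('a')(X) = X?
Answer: 1104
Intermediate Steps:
Q = 5
Function('r')(x) = Add(-2, x)
Function('z')(P) = 30 (Function('z')(P) = Mul(5, 6) = 30)
Add(24, Mul(36, Function('z')(Function('f')(Function('r')(0), -3)))) = Add(24, Mul(36, 30)) = Add(24, 1080) = 1104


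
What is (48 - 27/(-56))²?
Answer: 7371225/3136 ≈ 2350.5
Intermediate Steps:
(48 - 27/(-56))² = (48 - 27*(-1/56))² = (48 + 27/56)² = (2715/56)² = 7371225/3136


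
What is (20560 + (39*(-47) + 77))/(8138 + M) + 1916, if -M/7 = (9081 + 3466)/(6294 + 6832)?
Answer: 204744488348/106731559 ≈ 1918.3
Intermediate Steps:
M = -87829/13126 (M = -7*(9081 + 3466)/(6294 + 6832) = -87829/13126 ≈ -6.6912)
(20560 + (39*(-47) + 77))/(8138 + M) + 1916 = (20560 + (39*(-47) + 77))/(8138 - 87829/13126) + 1916 = (20560 + (-1833 + 77))/(106731559/13126) + 1916 = (20560 - 1756)*(13126/106731559) + 1916 = 18804*(13126/106731559) + 1916 = 246821304/106731559 + 1916 = 204744488348/106731559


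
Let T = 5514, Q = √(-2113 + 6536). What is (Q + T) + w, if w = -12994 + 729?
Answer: -6751 + √4423 ≈ -6684.5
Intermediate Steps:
w = -12265
Q = √4423 ≈ 66.506
(Q + T) + w = (√4423 + 5514) - 12265 = (5514 + √4423) - 12265 = -6751 + √4423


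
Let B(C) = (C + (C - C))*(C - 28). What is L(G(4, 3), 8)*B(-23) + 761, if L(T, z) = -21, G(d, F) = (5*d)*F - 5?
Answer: -23872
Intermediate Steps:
G(d, F) = -5 + 5*F*d (G(d, F) = 5*F*d - 5 = -5 + 5*F*d)
B(C) = C*(-28 + C) (B(C) = (C + 0)*(-28 + C) = C*(-28 + C))
L(G(4, 3), 8)*B(-23) + 761 = -(-483)*(-28 - 23) + 761 = -(-483)*(-51) + 761 = -21*1173 + 761 = -24633 + 761 = -23872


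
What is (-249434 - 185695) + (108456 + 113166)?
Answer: -213507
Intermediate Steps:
(-249434 - 185695) + (108456 + 113166) = -435129 + 221622 = -213507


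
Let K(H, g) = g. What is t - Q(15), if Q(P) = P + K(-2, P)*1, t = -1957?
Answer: -1987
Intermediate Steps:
Q(P) = 2*P (Q(P) = P + P*1 = P + P = 2*P)
t - Q(15) = -1957 - 2*15 = -1957 - 1*30 = -1957 - 30 = -1987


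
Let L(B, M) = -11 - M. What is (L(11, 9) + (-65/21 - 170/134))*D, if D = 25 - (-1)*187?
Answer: -7267360/1407 ≈ -5165.1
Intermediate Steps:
D = 212 (D = 25 - 1*(-187) = 25 + 187 = 212)
(L(11, 9) + (-65/21 - 170/134))*D = ((-11 - 1*9) + (-65/21 - 170/134))*212 = ((-11 - 9) + (-65*1/21 - 170*1/134))*212 = (-20 + (-65/21 - 85/67))*212 = (-20 - 6140/1407)*212 = -34280/1407*212 = -7267360/1407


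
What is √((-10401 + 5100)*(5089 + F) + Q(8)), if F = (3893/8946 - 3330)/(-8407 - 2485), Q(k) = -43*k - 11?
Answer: I*√16134444565628537490/773332 ≈ 5194.1*I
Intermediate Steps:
Q(k) = -11 - 43*k
F = 29786287/97439832 (F = (3893*(1/8946) - 3330)/(-10892) = (3893/8946 - 3330)*(-1/10892) = -29786287/8946*(-1/10892) = 29786287/97439832 ≈ 0.30569)
√((-10401 + 5100)*(5089 + F) + Q(8)) = √((-10401 + 5100)*(5089 + 29786287/97439832) + (-11 - 43*8)) = √(-5301*495901091335/97439832 + (-11 - 344)) = √(-292085742796315/10826648 - 355) = √(-292089586256355/10826648) = I*√16134444565628537490/773332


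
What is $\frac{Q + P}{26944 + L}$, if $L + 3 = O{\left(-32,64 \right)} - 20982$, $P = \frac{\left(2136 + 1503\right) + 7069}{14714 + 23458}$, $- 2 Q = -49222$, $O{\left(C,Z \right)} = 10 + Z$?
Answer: $\frac{234865450}{57572919} \approx 4.0794$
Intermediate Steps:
$Q = 24611$ ($Q = \left(- \frac{1}{2}\right) \left(-49222\right) = 24611$)
$P = \frac{2677}{9543}$ ($P = \frac{3639 + 7069}{38172} = 10708 \cdot \frac{1}{38172} = \frac{2677}{9543} \approx 0.28052$)
$L = -20911$ ($L = -3 + \left(\left(10 + 64\right) - 20982\right) = -3 + \left(74 - 20982\right) = -3 - 20908 = -20911$)
$\frac{Q + P}{26944 + L} = \frac{24611 + \frac{2677}{9543}}{26944 - 20911} = \frac{234865450}{9543 \cdot 6033} = \frac{234865450}{9543} \cdot \frac{1}{6033} = \frac{234865450}{57572919}$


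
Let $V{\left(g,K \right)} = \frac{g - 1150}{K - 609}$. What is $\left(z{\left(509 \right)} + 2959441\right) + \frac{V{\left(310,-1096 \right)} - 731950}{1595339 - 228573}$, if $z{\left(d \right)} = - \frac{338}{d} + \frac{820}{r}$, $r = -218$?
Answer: $\frac{2250727239644131888}{760525725179} \approx 2.9594 \cdot 10^{6}$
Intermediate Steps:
$V{\left(g,K \right)} = \frac{-1150 + g}{-609 + K}$
$z{\left(d \right)} = - \frac{410}{109} - \frac{338}{d}$ ($z{\left(d \right)} = - \frac{338}{d} + \frac{820}{-218} = - \frac{338}{d} + 820 \left(- \frac{1}{218}\right) = - \frac{338}{d} - \frac{410}{109} = - \frac{410}{109} - \frac{338}{d}$)
$\left(z{\left(509 \right)} + 2959441\right) + \frac{V{\left(310,-1096 \right)} - 731950}{1595339 - 228573} = \left(\left(- \frac{410}{109} - \frac{338}{509}\right) + 2959441\right) + \frac{\frac{-1150 + 310}{-609 - 1096} - 731950}{1595339 - 228573} = \left(\left(- \frac{410}{109} - \frac{338}{509}\right) + 2959441\right) + \frac{\frac{1}{-1705} \left(-840\right) - 731950}{1366766} = \left(\left(- \frac{410}{109} - \frac{338}{509}\right) + 2959441\right) + \left(\left(- \frac{1}{1705}\right) \left(-840\right) - 731950\right) \frac{1}{1366766} = \left(- \frac{245532}{55481} + 2959441\right) + \left(\frac{168}{341} - 731950\right) \frac{1}{1366766} = \frac{164192500589}{55481} - \frac{7341023}{13707859} = \frac{2250727239644131888}{760525725179}$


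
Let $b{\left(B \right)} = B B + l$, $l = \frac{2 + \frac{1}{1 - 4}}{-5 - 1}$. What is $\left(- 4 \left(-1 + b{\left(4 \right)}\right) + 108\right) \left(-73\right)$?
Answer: $- \frac{32266}{9} \approx -3585.1$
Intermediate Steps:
$l = - \frac{5}{18}$ ($l = \frac{2 + \frac{1}{-3}}{-6} = \left(2 - \frac{1}{3}\right) \left(- \frac{1}{6}\right) = \frac{5}{3} \left(- \frac{1}{6}\right) = - \frac{5}{18} \approx -0.27778$)
$b{\left(B \right)} = - \frac{5}{18} + B^{2}$ ($b{\left(B \right)} = B B - \frac{5}{18} = B^{2} - \frac{5}{18} = - \frac{5}{18} + B^{2}$)
$\left(- 4 \left(-1 + b{\left(4 \right)}\right) + 108\right) \left(-73\right) = \left(- 4 \left(-1 - \left(\frac{5}{18} - 4^{2}\right)\right) + 108\right) \left(-73\right) = \left(- 4 \left(-1 + \left(- \frac{5}{18} + 16\right)\right) + 108\right) \left(-73\right) = \left(- 4 \left(-1 + \frac{283}{18}\right) + 108\right) \left(-73\right) = \left(\left(-4\right) \frac{265}{18} + 108\right) \left(-73\right) = \left(- \frac{530}{9} + 108\right) \left(-73\right) = \frac{442}{9} \left(-73\right) = - \frac{32266}{9}$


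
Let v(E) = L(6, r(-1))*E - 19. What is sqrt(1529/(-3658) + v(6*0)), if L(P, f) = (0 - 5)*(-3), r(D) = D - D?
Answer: I*sqrt(259831398)/3658 ≈ 4.4066*I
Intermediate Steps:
r(D) = 0
L(P, f) = 15 (L(P, f) = -5*(-3) = 15)
v(E) = -19 + 15*E (v(E) = 15*E - 19 = -19 + 15*E)
sqrt(1529/(-3658) + v(6*0)) = sqrt(1529/(-3658) + (-19 + 15*(6*0))) = sqrt(1529*(-1/3658) + (-19 + 15*0)) = sqrt(-1529/3658 + (-19 + 0)) = sqrt(-1529/3658 - 19) = sqrt(-71031/3658) = I*sqrt(259831398)/3658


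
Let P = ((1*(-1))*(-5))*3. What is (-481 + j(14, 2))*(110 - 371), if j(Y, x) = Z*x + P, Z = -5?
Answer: 124236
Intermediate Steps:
P = 15 (P = -1*(-5)*3 = 5*3 = 15)
j(Y, x) = 15 - 5*x (j(Y, x) = -5*x + 15 = 15 - 5*x)
(-481 + j(14, 2))*(110 - 371) = (-481 + (15 - 5*2))*(110 - 371) = (-481 + (15 - 10))*(-261) = (-481 + 5)*(-261) = -476*(-261) = 124236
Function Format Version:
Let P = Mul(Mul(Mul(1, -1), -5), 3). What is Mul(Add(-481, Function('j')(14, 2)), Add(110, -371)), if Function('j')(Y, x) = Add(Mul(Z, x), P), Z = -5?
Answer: 124236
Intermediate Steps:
P = 15 (P = Mul(Mul(-1, -5), 3) = Mul(5, 3) = 15)
Function('j')(Y, x) = Add(15, Mul(-5, x)) (Function('j')(Y, x) = Add(Mul(-5, x), 15) = Add(15, Mul(-5, x)))
Mul(Add(-481, Function('j')(14, 2)), Add(110, -371)) = Mul(Add(-481, Add(15, Mul(-5, 2))), Add(110, -371)) = Mul(Add(-481, Add(15, -10)), -261) = Mul(Add(-481, 5), -261) = Mul(-476, -261) = 124236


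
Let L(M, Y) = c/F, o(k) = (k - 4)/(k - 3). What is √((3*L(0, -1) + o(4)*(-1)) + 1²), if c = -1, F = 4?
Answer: ½ ≈ 0.50000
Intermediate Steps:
o(k) = (-4 + k)/(-3 + k)
L(M, Y) = -¼ (L(M, Y) = -1/4 = -1*¼ = -¼)
√((3*L(0, -1) + o(4)*(-1)) + 1²) = √((3*(-¼) + ((-4 + 4)/(-3 + 4))*(-1)) + 1²) = √((-¾ + (0/1)*(-1)) + 1) = √((-¾ + (1*0)*(-1)) + 1) = √((-¾ + 0*(-1)) + 1) = √((-¾ + 0) + 1) = √(-¾ + 1) = √(¼) = ½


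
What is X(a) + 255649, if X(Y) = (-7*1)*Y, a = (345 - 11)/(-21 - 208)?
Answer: 58545959/229 ≈ 2.5566e+5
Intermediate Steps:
a = -334/229 (a = 334/(-229) = 334*(-1/229) = -334/229 ≈ -1.4585)
X(Y) = -7*Y
X(a) + 255649 = -7*(-334/229) + 255649 = 2338/229 + 255649 = 58545959/229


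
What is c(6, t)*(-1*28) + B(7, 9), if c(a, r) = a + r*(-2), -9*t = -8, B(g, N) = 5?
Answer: -1019/9 ≈ -113.22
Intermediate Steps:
t = 8/9 (t = -1/9*(-8) = 8/9 ≈ 0.88889)
c(a, r) = a - 2*r
c(6, t)*(-1*28) + B(7, 9) = (6 - 2*8/9)*(-1*28) + 5 = (6 - 16/9)*(-28) + 5 = (38/9)*(-28) + 5 = -1064/9 + 5 = -1019/9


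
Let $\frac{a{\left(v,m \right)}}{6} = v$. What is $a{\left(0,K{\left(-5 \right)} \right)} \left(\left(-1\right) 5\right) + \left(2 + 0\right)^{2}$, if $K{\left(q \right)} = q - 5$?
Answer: $4$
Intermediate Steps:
$K{\left(q \right)} = -5 + q$ ($K{\left(q \right)} = q - 5 = -5 + q$)
$a{\left(v,m \right)} = 6 v$
$a{\left(0,K{\left(-5 \right)} \right)} \left(\left(-1\right) 5\right) + \left(2 + 0\right)^{2} = 6 \cdot 0 \left(\left(-1\right) 5\right) + \left(2 + 0\right)^{2} = 0 \left(-5\right) + 2^{2} = 0 + 4 = 4$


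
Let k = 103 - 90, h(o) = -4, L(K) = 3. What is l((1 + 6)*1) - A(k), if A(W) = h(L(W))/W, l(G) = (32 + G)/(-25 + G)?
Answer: -145/78 ≈ -1.8590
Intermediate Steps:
l(G) = (32 + G)/(-25 + G)
k = 13
A(W) = -4/W
l((1 + 6)*1) - A(k) = (32 + (1 + 6)*1)/(-25 + (1 + 6)*1) - (-4)/13 = (32 + 7*1)/(-25 + 7*1) - (-4)/13 = (32 + 7)/(-25 + 7) - 1*(-4/13) = 39/(-18) + 4/13 = -1/18*39 + 4/13 = -13/6 + 4/13 = -145/78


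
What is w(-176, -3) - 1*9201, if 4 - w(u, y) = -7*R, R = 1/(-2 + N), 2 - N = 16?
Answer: -147159/16 ≈ -9197.4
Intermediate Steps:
N = -14 (N = 2 - 1*16 = 2 - 16 = -14)
R = -1/16 (R = 1/(-2 - 14) = 1/(-16) = -1/16 ≈ -0.062500)
w(u, y) = 57/16 (w(u, y) = 4 - (-7)*(-1)/16 = 4 - 1*7/16 = 4 - 7/16 = 57/16)
w(-176, -3) - 1*9201 = 57/16 - 1*9201 = 57/16 - 9201 = -147159/16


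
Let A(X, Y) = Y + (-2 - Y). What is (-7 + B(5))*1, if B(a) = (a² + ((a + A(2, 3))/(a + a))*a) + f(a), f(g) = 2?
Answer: 43/2 ≈ 21.500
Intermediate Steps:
A(X, Y) = -2
B(a) = 1 + a² + a/2 (B(a) = (a² + ((a - 2)/(a + a))*a) + 2 = (a² + ((-2 + a)/((2*a)))*a) + 2 = (a² + ((-2 + a)*(1/(2*a)))*a) + 2 = (a² + ((-2 + a)/(2*a))*a) + 2 = (a² + (-1 + a/2)) + 2 = (-1 + a² + a/2) + 2 = 1 + a² + a/2)
(-7 + B(5))*1 = (-7 + (1 + 5² + (½)*5))*1 = (-7 + (1 + 25 + 5/2))*1 = (-7 + 57/2)*1 = (43/2)*1 = 43/2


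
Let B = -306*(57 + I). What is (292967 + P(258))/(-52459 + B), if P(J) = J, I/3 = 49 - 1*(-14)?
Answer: -58645/25547 ≈ -2.2956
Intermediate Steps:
I = 189 (I = 3*(49 - 1*(-14)) = 3*(49 + 14) = 3*63 = 189)
B = -75276 (B = -306*(57 + 189) = -306*246 = -75276)
(292967 + P(258))/(-52459 + B) = (292967 + 258)/(-52459 - 75276) = 293225/(-127735) = 293225*(-1/127735) = -58645/25547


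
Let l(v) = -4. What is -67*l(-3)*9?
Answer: 2412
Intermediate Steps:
-67*l(-3)*9 = -67*(-4)*9 = 268*9 = 2412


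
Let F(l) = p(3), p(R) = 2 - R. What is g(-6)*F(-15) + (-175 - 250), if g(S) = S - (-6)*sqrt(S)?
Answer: -419 - 6*I*sqrt(6) ≈ -419.0 - 14.697*I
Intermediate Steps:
F(l) = -1 (F(l) = 2 - 1*3 = 2 - 3 = -1)
g(S) = S + 6*sqrt(S)
g(-6)*F(-15) + (-175 - 250) = (-6 + 6*sqrt(-6))*(-1) + (-175 - 250) = (-6 + 6*(I*sqrt(6)))*(-1) - 425 = (-6 + 6*I*sqrt(6))*(-1) - 425 = (6 - 6*I*sqrt(6)) - 425 = -419 - 6*I*sqrt(6)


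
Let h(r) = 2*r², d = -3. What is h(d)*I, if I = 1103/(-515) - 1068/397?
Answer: -17782398/204455 ≈ -86.975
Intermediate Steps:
I = -987911/204455 (I = 1103*(-1/515) - 1068*1/397 = -1103/515 - 1068/397 = -987911/204455 ≈ -4.8319)
h(d)*I = (2*(-3)²)*(-987911/204455) = (2*9)*(-987911/204455) = 18*(-987911/204455) = -17782398/204455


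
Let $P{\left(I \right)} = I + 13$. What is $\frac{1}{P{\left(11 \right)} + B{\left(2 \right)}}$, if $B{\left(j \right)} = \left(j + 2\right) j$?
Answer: $\frac{1}{32} \approx 0.03125$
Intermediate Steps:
$B{\left(j \right)} = j \left(2 + j\right)$ ($B{\left(j \right)} = \left(2 + j\right) j = j \left(2 + j\right)$)
$P{\left(I \right)} = 13 + I$
$\frac{1}{P{\left(11 \right)} + B{\left(2 \right)}} = \frac{1}{\left(13 + 11\right) + 2 \left(2 + 2\right)} = \frac{1}{24 + 2 \cdot 4} = \frac{1}{24 + 8} = \frac{1}{32}$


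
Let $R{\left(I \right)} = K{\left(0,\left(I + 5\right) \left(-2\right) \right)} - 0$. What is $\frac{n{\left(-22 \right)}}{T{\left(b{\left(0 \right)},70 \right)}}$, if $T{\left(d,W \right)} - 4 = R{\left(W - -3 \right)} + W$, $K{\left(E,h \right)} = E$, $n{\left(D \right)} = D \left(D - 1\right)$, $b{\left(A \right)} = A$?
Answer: $\frac{253}{37} \approx 6.8378$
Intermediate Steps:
$n{\left(D \right)} = D \left(-1 + D\right)$
$R{\left(I \right)} = 0$ ($R{\left(I \right)} = 0 - 0 = 0 + 0 = 0$)
$T{\left(d,W \right)} = 4 + W$ ($T{\left(d,W \right)} = 4 + \left(0 + W\right) = 4 + W$)
$\frac{n{\left(-22 \right)}}{T{\left(b{\left(0 \right)},70 \right)}} = \frac{\left(-22\right) \left(-1 - 22\right)}{4 + 70} = \frac{\left(-22\right) \left(-23\right)}{74} = 506 \cdot \frac{1}{74} = \frac{253}{37}$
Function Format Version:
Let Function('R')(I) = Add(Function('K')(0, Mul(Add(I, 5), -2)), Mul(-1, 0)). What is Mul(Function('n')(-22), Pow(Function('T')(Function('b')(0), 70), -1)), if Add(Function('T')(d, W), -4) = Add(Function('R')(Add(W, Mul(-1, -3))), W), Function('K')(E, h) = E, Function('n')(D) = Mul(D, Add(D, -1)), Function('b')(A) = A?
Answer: Rational(253, 37) ≈ 6.8378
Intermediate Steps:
Function('n')(D) = Mul(D, Add(-1, D))
Function('R')(I) = 0 (Function('R')(I) = Add(0, Mul(-1, 0)) = Add(0, 0) = 0)
Function('T')(d, W) = Add(4, W) (Function('T')(d, W) = Add(4, Add(0, W)) = Add(4, W))
Mul(Function('n')(-22), Pow(Function('T')(Function('b')(0), 70), -1)) = Mul(Mul(-22, Add(-1, -22)), Pow(Add(4, 70), -1)) = Mul(Mul(-22, -23), Pow(74, -1)) = Mul(506, Rational(1, 74)) = Rational(253, 37)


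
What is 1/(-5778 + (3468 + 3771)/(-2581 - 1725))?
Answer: -4306/24887307 ≈ -0.00017302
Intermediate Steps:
1/(-5778 + (3468 + 3771)/(-2581 - 1725)) = 1/(-5778 + 7239/(-4306)) = 1/(-5778 + 7239*(-1/4306)) = 1/(-5778 - 7239/4306) = 1/(-24887307/4306) = -4306/24887307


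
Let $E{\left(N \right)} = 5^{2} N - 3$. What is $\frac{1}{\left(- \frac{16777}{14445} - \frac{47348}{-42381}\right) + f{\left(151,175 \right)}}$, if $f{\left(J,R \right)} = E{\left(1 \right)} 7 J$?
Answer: $\frac{68021505}{1581769067917} \approx 4.3003 \cdot 10^{-5}$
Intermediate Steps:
$E{\left(N \right)} = -3 + 25 N$ ($E{\left(N \right)} = 25 N - 3 = -3 + 25 N$)
$f{\left(J,R \right)} = 154 J$ ($f{\left(J,R \right)} = \left(-3 + 25 \cdot 1\right) 7 J = \left(-3 + 25\right) 7 J = 22 \cdot 7 J = 154 J$)
$\frac{1}{\left(- \frac{16777}{14445} - \frac{47348}{-42381}\right) + f{\left(151,175 \right)}} = \frac{1}{\left(- \frac{16777}{14445} - \frac{47348}{-42381}\right) + 154 \cdot 151} = \frac{1}{\left(\left(-16777\right) \frac{1}{14445} - - \frac{47348}{42381}\right) + 23254} = \frac{1}{\left(- \frac{16777}{14445} + \frac{47348}{42381}\right) + 23254} = \frac{1}{- \frac{3009353}{68021505} + 23254} = \frac{1}{\frac{1581769067917}{68021505}} = \frac{68021505}{1581769067917}$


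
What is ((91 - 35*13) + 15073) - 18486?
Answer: -3777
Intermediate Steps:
((91 - 35*13) + 15073) - 18486 = ((91 - 455) + 15073) - 18486 = (-364 + 15073) - 18486 = 14709 - 18486 = -3777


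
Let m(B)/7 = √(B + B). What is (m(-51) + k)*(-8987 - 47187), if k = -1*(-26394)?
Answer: -1482656556 - 393218*I*√102 ≈ -1.4827e+9 - 3.9713e+6*I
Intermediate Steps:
k = 26394
m(B) = 7*√2*√B (m(B) = 7*√(B + B) = 7*√(2*B) = 7*(√2*√B) = 7*√2*√B)
(m(-51) + k)*(-8987 - 47187) = (7*√2*√(-51) + 26394)*(-8987 - 47187) = (7*√2*(I*√51) + 26394)*(-56174) = (7*I*√102 + 26394)*(-56174) = (26394 + 7*I*√102)*(-56174) = -1482656556 - 393218*I*√102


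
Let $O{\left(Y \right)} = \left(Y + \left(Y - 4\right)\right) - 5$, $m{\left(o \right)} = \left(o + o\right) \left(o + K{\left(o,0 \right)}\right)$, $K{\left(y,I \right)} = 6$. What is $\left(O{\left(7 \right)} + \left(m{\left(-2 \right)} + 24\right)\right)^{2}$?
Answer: $169$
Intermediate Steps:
$m{\left(o \right)} = 2 o \left(6 + o\right)$ ($m{\left(o \right)} = \left(o + o\right) \left(o + 6\right) = 2 o \left(6 + o\right)$)
$O{\left(Y \right)} = -9 + 2 Y$ ($O{\left(Y \right)} = \left(Y + \left(Y - 4\right)\right) - 5 = \left(Y + \left(-4 + Y\right)\right) - 5 = \left(-4 + 2 Y\right) - 5 = -9 + 2 Y$)
$\left(O{\left(7 \right)} + \left(m{\left(-2 \right)} + 24\right)\right)^{2} = \left(\left(-9 + 2 \cdot 7\right) + \left(2 \left(-2\right) \left(6 - 2\right) + 24\right)\right)^{2} = \left(\left(-9 + 14\right) + \left(2 \left(-2\right) 4 + 24\right)\right)^{2} = \left(5 + \left(-16 + 24\right)\right)^{2} = \left(5 + 8\right)^{2} = 13^{2} = 169$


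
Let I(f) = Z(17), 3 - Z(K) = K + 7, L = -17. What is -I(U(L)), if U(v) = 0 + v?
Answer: 21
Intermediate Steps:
U(v) = v
Z(K) = -4 - K (Z(K) = 3 - (K + 7) = 3 - (7 + K) = 3 + (-7 - K) = -4 - K)
I(f) = -21 (I(f) = -4 - 1*17 = -4 - 17 = -21)
-I(U(L)) = -1*(-21) = 21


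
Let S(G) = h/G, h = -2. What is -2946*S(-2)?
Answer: -2946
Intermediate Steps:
S(G) = -2/G
-2946*S(-2) = -(-5892)/(-2) = -(-5892)*(-1)/2 = -2946*1 = -2946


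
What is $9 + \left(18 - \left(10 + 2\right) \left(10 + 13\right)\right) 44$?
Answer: $-11343$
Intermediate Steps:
$9 + \left(18 - \left(10 + 2\right) \left(10 + 13\right)\right) 44 = 9 + \left(18 - 12 \cdot 23\right) 44 = 9 + \left(18 - 276\right) 44 = 9 - 11352 = -11343$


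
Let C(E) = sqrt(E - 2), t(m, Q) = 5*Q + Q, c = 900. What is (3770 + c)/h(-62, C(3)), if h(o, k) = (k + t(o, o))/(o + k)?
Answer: 284870/371 ≈ 767.84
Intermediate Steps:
t(m, Q) = 6*Q
C(E) = sqrt(-2 + E)
h(o, k) = (k + 6*o)/(k + o) (h(o, k) = (k + 6*o)/(o + k) = (k + 6*o)/(k + o))
(3770 + c)/h(-62, C(3)) = (3770 + 900)/(((sqrt(-2 + 3) + 6*(-62))/(sqrt(-2 + 3) - 62))) = 4670/(((sqrt(1) - 372)/(sqrt(1) - 62))) = 4670/(((1 - 372)/(1 - 62))) = 4670/((-371/(-61))) = 4670/((-1/61*(-371))) = 4670/(371/61) = 4670*(61/371) = 284870/371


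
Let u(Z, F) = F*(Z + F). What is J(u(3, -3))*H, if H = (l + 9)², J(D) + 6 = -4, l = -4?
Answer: -250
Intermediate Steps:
u(Z, F) = F*(F + Z)
J(D) = -10 (J(D) = -6 - 4 = -10)
H = 25 (H = (-4 + 9)² = 5² = 25)
J(u(3, -3))*H = -10*25 = -250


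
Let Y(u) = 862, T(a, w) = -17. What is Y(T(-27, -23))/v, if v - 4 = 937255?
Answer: 862/937259 ≈ 0.00091970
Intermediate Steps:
v = 937259 (v = 4 + 937255 = 937259)
Y(T(-27, -23))/v = 862/937259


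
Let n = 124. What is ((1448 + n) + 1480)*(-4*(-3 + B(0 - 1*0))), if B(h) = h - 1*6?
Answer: 109872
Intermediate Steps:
B(h) = -6 + h (B(h) = h - 6 = -6 + h)
((1448 + n) + 1480)*(-4*(-3 + B(0 - 1*0))) = ((1448 + 124) + 1480)*(-4*(-3 + (-6 + (0 - 1*0)))) = (1572 + 1480)*(-4*(-3 + (-6 + (0 + 0)))) = 3052*(-4*(-3 + (-6 + 0))) = 3052*(-4*(-3 - 6)) = 3052*(-4*(-9)) = 3052*36 = 109872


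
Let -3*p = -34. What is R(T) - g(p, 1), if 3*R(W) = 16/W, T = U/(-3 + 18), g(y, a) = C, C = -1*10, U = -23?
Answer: 150/23 ≈ 6.5217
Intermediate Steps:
p = 34/3 (p = -⅓*(-34) = 34/3 ≈ 11.333)
C = -10
g(y, a) = -10
T = -23/15 (T = -23/(-3 + 18) = -23/15 ≈ -1.5333)
R(W) = 16/(3*W) (R(W) = (16/W)/3 = 16/(3*W))
R(T) - g(p, 1) = 16/(3*(-23/15)) - 1*(-10) = (16/3)*(-15/23) + 10 = -80/23 + 10 = 150/23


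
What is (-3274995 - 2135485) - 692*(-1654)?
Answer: -4265912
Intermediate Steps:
(-3274995 - 2135485) - 692*(-1654) = -5410480 + 1144568 = -4265912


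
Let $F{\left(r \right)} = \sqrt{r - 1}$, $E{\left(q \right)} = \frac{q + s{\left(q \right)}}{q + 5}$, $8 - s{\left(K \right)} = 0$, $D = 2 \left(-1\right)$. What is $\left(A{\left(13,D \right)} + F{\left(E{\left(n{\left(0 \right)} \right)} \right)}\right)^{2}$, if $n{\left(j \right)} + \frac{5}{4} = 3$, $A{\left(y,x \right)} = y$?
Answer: $\frac{1681}{9} \approx 186.78$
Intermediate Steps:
$D = -2$
$s{\left(K \right)} = 8$ ($s{\left(K \right)} = 8 - 0 = 8 + 0 = 8$)
$n{\left(j \right)} = \frac{7}{4}$ ($n{\left(j \right)} = - \frac{5}{4} + 3 = \frac{7}{4}$)
$E{\left(q \right)} = \frac{8 + q}{5 + q}$ ($E{\left(q \right)} = \frac{q + 8}{q + 5} = \frac{8 + q}{5 + q}$)
$F{\left(r \right)} = \sqrt{-1 + r}$
$\left(A{\left(13,D \right)} + F{\left(E{\left(n{\left(0 \right)} \right)} \right)}\right)^{2} = \left(13 + \sqrt{-1 + \frac{8 + \frac{7}{4}}{5 + \frac{7}{4}}}\right)^{2} = \left(13 + \sqrt{-1 + \frac{1}{\frac{27}{4}} \cdot \frac{39}{4}}\right)^{2} = \left(13 + \sqrt{-1 + \frac{4}{27} \cdot \frac{39}{4}}\right)^{2} = \left(13 + \sqrt{-1 + \frac{13}{9}}\right)^{2} = \left(13 + \sqrt{\frac{4}{9}}\right)^{2} = \left(13 + \frac{2}{3}\right)^{2} = \left(\frac{41}{3}\right)^{2} = \frac{1681}{9}$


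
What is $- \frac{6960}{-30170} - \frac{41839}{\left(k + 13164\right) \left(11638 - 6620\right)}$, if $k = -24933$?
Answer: $\frac{41229790295}{178174492314} \approx 0.2314$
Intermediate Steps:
$- \frac{6960}{-30170} - \frac{41839}{\left(k + 13164\right) \left(11638 - 6620\right)} = - \frac{6960}{-30170} - \frac{41839}{\left(-24933 + 13164\right) \left(11638 - 6620\right)} = \left(-6960\right) \left(- \frac{1}{30170}\right) - \frac{41839}{\left(-11769\right) 5018} = \frac{696}{3017} - \frac{41839}{-59056842} = \frac{696}{3017} - - \frac{41839}{59056842} = \frac{696}{3017} + \frac{41839}{59056842} = \frac{41229790295}{178174492314}$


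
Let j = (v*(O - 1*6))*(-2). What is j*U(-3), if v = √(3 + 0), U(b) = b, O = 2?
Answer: -24*√3 ≈ -41.569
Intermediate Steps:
v = √3 ≈ 1.7320
j = 8*√3 (j = (√3*(2 - 1*6))*(-2) = (√3*(2 - 6))*(-2) = (√3*(-4))*(-2) = -4*√3*(-2) = 8*√3 ≈ 13.856)
j*U(-3) = (8*√3)*(-3) = -24*√3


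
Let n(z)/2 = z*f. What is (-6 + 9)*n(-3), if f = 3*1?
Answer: -54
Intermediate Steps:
f = 3
n(z) = 6*z (n(z) = 2*(z*3) = 2*(3*z) = 6*z)
(-6 + 9)*n(-3) = (-6 + 9)*(6*(-3)) = 3*(-18) = -54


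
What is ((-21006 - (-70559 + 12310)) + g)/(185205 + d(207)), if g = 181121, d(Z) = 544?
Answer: 218364/185749 ≈ 1.1756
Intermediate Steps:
((-21006 - (-70559 + 12310)) + g)/(185205 + d(207)) = ((-21006 - (-70559 + 12310)) + 181121)/(185205 + 544) = ((-21006 - 1*(-58249)) + 181121)/185749 = ((-21006 + 58249) + 181121)*(1/185749) = (37243 + 181121)*(1/185749) = 218364*(1/185749) = 218364/185749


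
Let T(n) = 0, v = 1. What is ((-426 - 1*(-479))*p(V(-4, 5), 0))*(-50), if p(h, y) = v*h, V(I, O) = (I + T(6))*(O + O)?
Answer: 106000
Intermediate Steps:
V(I, O) = 2*I*O (V(I, O) = (I + 0)*(O + O) = I*(2*O) = 2*I*O)
p(h, y) = h (p(h, y) = 1*h = h)
((-426 - 1*(-479))*p(V(-4, 5), 0))*(-50) = ((-426 - 1*(-479))*(2*(-4)*5))*(-50) = ((-426 + 479)*(-40))*(-50) = (53*(-40))*(-50) = -2120*(-50) = 106000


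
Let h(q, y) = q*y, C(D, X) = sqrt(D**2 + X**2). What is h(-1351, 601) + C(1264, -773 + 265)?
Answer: -811951 + 4*sqrt(115985) ≈ -8.1059e+5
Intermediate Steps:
h(-1351, 601) + C(1264, -773 + 265) = -1351*601 + sqrt(1264**2 + (-773 + 265)**2) = -811951 + sqrt(1597696 + (-508)**2) = -811951 + sqrt(1597696 + 258064) = -811951 + sqrt(1855760) = -811951 + 4*sqrt(115985)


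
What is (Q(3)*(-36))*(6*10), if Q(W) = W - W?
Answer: 0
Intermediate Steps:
Q(W) = 0
(Q(3)*(-36))*(6*10) = (0*(-36))*(6*10) = 0*60 = 0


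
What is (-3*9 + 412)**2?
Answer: 148225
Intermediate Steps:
(-3*9 + 412)**2 = (-27 + 412)**2 = 385**2 = 148225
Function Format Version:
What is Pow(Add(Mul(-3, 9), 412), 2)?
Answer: 148225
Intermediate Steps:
Pow(Add(Mul(-3, 9), 412), 2) = Pow(Add(-27, 412), 2) = Pow(385, 2) = 148225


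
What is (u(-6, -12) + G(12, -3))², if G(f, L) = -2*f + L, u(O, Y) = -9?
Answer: 1296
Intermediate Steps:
G(f, L) = L - 2*f
(u(-6, -12) + G(12, -3))² = (-9 + (-3 - 2*12))² = (-9 + (-3 - 24))² = (-9 - 27)² = (-36)² = 1296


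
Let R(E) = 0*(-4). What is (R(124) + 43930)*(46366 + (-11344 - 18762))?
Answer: 714301800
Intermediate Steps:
R(E) = 0
(R(124) + 43930)*(46366 + (-11344 - 18762)) = (0 + 43930)*(46366 + (-11344 - 18762)) = 43930*(46366 - 30106) = 43930*16260 = 714301800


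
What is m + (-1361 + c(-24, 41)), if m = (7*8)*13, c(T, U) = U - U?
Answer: -633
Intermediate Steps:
c(T, U) = 0
m = 728 (m = 56*13 = 728)
m + (-1361 + c(-24, 41)) = 728 + (-1361 + 0) = 728 - 1361 = -633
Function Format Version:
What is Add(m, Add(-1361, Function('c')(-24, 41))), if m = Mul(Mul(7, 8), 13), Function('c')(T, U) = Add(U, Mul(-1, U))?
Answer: -633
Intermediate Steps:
Function('c')(T, U) = 0
m = 728 (m = Mul(56, 13) = 728)
Add(m, Add(-1361, Function('c')(-24, 41))) = Add(728, Add(-1361, 0)) = Add(728, -1361) = -633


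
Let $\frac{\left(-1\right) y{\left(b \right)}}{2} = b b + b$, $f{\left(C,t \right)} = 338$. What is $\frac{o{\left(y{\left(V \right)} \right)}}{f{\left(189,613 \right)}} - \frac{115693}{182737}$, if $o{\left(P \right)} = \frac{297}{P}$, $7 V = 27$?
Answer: $- \frac{2757583155}{4200027208} \approx -0.65656$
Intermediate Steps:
$V = \frac{27}{7}$ ($V = \frac{1}{7} \cdot 27 = \frac{27}{7} \approx 3.8571$)
$y{\left(b \right)} = - 2 b - 2 b^{2}$ ($y{\left(b \right)} = - 2 \left(b b + b\right) = - 2 \left(b^{2} + b\right) = - 2 \left(b + b^{2}\right) = - 2 b - 2 b^{2}$)
$\frac{o{\left(y{\left(V \right)} \right)}}{f{\left(189,613 \right)}} - \frac{115693}{182737} = \frac{297 \frac{1}{\left(-2\right) \frac{27}{7} \left(1 + \frac{27}{7}\right)}}{338} - \frac{115693}{182737} = \frac{297}{\left(-2\right) \frac{27}{7} \cdot \frac{34}{7}} \cdot \frac{1}{338} - \frac{115693}{182737} = \frac{297}{- \frac{1836}{49}} \cdot \frac{1}{338} - \frac{115693}{182737} = 297 \left(- \frac{49}{1836}\right) \frac{1}{338} - \frac{115693}{182737} = \left(- \frac{539}{68}\right) \frac{1}{338} - \frac{115693}{182737} = - \frac{539}{22984} - \frac{115693}{182737} = - \frac{2757583155}{4200027208}$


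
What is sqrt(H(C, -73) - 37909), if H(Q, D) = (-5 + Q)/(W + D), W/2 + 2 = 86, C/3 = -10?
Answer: 13*I*sqrt(80978)/19 ≈ 194.7*I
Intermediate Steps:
C = -30 (C = 3*(-10) = -30)
W = 168 (W = -4 + 2*86 = -4 + 172 = 168)
H(Q, D) = (-5 + Q)/(168 + D)
sqrt(H(C, -73) - 37909) = sqrt((-5 - 30)/(168 - 73) - 37909) = sqrt(-35/95 - 37909) = sqrt((1/95)*(-35) - 37909) = sqrt(-7/19 - 37909) = sqrt(-720278/19) = 13*I*sqrt(80978)/19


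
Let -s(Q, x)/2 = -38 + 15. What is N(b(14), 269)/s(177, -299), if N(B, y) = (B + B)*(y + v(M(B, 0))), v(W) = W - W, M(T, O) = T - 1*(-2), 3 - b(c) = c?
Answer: -2959/23 ≈ -128.65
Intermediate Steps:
s(Q, x) = 46 (s(Q, x) = -2*(-38 + 15) = -2*(-23) = 46)
b(c) = 3 - c
M(T, O) = 2 + T (M(T, O) = T + 2 = 2 + T)
v(W) = 0
N(B, y) = 2*B*y (N(B, y) = (B + B)*(y + 0) = (2*B)*y = 2*B*y)
N(b(14), 269)/s(177, -299) = (2*(3 - 1*14)*269)/46 = (2*(3 - 14)*269)*(1/46) = (2*(-11)*269)*(1/46) = -5918*1/46 = -2959/23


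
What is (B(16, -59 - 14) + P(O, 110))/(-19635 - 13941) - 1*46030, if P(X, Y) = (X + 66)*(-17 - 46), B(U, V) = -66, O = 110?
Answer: -257582021/5596 ≈ -46030.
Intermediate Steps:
P(X, Y) = -4158 - 63*X (P(X, Y) = (66 + X)*(-63) = -4158 - 63*X)
(B(16, -59 - 14) + P(O, 110))/(-19635 - 13941) - 1*46030 = (-66 + (-4158 - 63*110))/(-19635 - 13941) - 1*46030 = (-66 + (-4158 - 6930))/(-33576) - 46030 = (-66 - 11088)*(-1/33576) - 46030 = -11154*(-1/33576) - 46030 = 1859/5596 - 46030 = -257582021/5596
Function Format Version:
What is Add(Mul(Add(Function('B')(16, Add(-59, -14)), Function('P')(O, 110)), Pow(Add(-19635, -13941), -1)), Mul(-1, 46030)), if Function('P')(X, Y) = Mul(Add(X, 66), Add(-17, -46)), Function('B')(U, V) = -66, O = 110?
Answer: Rational(-257582021, 5596) ≈ -46030.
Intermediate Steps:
Function('P')(X, Y) = Add(-4158, Mul(-63, X)) (Function('P')(X, Y) = Mul(Add(66, X), -63) = Add(-4158, Mul(-63, X)))
Add(Mul(Add(Function('B')(16, Add(-59, -14)), Function('P')(O, 110)), Pow(Add(-19635, -13941), -1)), Mul(-1, 46030)) = Add(Mul(Add(-66, Add(-4158, Mul(-63, 110))), Pow(Add(-19635, -13941), -1)), Mul(-1, 46030)) = Add(Mul(Add(-66, Add(-4158, -6930)), Pow(-33576, -1)), -46030) = Add(Mul(Add(-66, -11088), Rational(-1, 33576)), -46030) = Add(Mul(-11154, Rational(-1, 33576)), -46030) = Add(Rational(1859, 5596), -46030) = Rational(-257582021, 5596)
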